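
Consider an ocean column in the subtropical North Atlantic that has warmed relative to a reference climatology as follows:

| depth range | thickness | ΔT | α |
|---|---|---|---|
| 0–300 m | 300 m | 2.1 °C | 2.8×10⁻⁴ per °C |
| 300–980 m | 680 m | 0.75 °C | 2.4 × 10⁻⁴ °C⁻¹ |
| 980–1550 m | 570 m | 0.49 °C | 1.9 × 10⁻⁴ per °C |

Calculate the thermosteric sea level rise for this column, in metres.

0.352 m

2.1 × 300 × 2.8×10⁻⁴ = 0.17640 m
300–980 m: 2.4×10⁻⁴ × 0.75 × 680 = 0.12240 m
980–1550 m: 570 × 0.49 × 1.9×10⁻⁴ = 0.053067 m
Δh = 0.17640 + 0.12240 + 0.053067 = 0.351867 m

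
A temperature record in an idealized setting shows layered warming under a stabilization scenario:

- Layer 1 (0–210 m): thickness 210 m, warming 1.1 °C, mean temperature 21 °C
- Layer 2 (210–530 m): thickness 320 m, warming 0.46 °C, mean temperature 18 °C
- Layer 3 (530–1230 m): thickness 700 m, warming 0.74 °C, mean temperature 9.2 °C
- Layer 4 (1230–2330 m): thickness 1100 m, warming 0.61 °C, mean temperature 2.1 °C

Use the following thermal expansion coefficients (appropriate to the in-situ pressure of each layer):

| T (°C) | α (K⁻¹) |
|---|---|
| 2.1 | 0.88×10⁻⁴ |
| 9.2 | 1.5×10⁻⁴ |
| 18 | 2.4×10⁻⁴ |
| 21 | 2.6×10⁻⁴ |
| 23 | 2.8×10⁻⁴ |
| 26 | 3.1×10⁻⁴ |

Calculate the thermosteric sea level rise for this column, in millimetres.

Δh ≈ 232 mm

Layer 1 at 21 °C → α = 2.6×10⁻⁴ K⁻¹
Layer 2 at 18 °C → α = 2.4×10⁻⁴ K⁻¹
Layer 3 at 9.2 °C → α = 1.5×10⁻⁴ K⁻¹
Layer 4 at 2.1 °C → α = 0.88×10⁻⁴ K⁻¹
0–210 m: 2.6×10⁻⁴ × 1.1 × 210 = 0.06006 m
320 × 2.4×10⁻⁴ × 0.46 = 0.035328 m
530–1230 m: 0.74 × 1.5×10⁻⁴ × 700 = 0.07770 m
1230–2330 m: 0.88×10⁻⁴ × 1100 × 0.61 = 0.059048 m
Δh = 0.06006 + 0.035328 + 0.07770 + 0.059048 = 0.232136 m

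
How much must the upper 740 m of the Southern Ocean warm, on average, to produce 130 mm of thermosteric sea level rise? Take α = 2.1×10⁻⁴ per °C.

about 0.837 °C

ΔT = Δh/(αH) = 0.13 / (2.1×10⁻⁴ × 740) ≈ 0.8366 °C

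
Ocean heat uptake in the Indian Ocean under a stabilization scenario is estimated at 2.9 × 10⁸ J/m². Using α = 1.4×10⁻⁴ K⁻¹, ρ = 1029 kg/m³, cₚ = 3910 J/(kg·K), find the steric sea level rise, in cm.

Δh = αQ/(ρcₚ) = 1.4×10⁻⁴ × 2.9×10⁸ / (1029 × 3910) ≈ 0.010091 m

1.01 cm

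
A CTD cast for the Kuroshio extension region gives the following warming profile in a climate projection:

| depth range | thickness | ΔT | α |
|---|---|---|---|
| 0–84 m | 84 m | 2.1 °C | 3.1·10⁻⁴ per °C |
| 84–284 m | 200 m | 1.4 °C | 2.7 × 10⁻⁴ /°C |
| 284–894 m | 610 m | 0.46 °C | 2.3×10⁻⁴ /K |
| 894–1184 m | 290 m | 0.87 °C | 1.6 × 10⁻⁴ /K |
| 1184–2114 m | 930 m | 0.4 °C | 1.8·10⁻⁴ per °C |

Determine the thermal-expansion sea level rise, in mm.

0–84 m: 2.1 × 84 × 3.1×10⁻⁴ = 0.054684 m
Layer 2: 2.7×10⁻⁴ × 200 × 1.4 = 0.07560 m
2.3×10⁻⁴ × 610 × 0.46 = 0.064538 m
Layer 4: 0.87 × 1.6×10⁻⁴ × 290 = 0.040368 m
0.4 × 1.8×10⁻⁴ × 930 = 0.06696 m
Δh = 0.054684 + 0.07560 + 0.064538 + 0.040368 + 0.06696 = 0.30215 m ≈ 302 mm

Δh ≈ 302 mm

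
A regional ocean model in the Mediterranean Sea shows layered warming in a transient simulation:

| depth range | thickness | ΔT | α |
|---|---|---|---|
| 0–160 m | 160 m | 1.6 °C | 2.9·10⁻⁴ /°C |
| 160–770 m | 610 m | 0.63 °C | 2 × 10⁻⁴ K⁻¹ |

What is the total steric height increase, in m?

Layer 1: 1.6 × 2.9×10⁻⁴ × 160 = 0.07424 m
610 × 2×10⁻⁴ × 0.63 = 0.07686 m
Δh = 0.07424 + 0.07686 = 0.15110 m ≈ 0.15 m

Δh ≈ 0.15 m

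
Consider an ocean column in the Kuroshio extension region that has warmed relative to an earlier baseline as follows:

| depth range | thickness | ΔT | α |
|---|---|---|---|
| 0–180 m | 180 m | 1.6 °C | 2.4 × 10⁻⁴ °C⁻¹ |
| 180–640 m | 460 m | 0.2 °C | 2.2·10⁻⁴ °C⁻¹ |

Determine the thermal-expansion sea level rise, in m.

about 0.0894 m

Layer 1: 180 × 2.4×10⁻⁴ × 1.6 = 0.06912 m
Layer 2: 2.2×10⁻⁴ × 0.2 × 460 = 0.02024 m
Δh = 0.06912 + 0.02024 = 0.08936 m ≈ 0.0894 m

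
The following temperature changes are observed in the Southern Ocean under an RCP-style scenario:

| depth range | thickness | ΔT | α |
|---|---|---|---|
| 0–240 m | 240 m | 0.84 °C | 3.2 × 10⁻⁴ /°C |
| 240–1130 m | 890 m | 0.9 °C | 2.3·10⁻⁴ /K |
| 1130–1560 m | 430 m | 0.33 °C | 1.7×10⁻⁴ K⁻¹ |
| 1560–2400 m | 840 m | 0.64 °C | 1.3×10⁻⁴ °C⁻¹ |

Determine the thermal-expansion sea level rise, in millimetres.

Δh = 343 mm

0.84 × 240 × 3.2×10⁻⁴ = 0.064512 m
240–1130 m: 0.9 × 2.3×10⁻⁴ × 890 = 0.18423 m
Layer 3: 0.33 × 430 × 1.7×10⁻⁴ = 0.024123 m
840 × 1.3×10⁻⁴ × 0.64 = 0.069888 m
Δh = 0.064512 + 0.18423 + 0.024123 + 0.069888 = 0.342753 m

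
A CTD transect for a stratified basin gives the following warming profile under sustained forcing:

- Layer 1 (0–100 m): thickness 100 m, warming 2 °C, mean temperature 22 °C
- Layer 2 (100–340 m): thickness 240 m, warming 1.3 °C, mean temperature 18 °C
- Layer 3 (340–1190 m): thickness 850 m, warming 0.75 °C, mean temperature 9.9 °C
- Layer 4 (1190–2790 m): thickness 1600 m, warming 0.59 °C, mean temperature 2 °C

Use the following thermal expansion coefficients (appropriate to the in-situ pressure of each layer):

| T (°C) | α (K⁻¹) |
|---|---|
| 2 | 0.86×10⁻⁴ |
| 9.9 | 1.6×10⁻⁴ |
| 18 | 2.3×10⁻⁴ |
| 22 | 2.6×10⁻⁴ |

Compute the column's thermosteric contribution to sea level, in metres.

Layer 1 at 22 °C → α = 2.6×10⁻⁴ K⁻¹
Layer 2 at 18 °C → α = 2.3×10⁻⁴ K⁻¹
Layer 3 at 9.9 °C → α = 1.6×10⁻⁴ K⁻¹
Layer 4 at 2 °C → α = 0.86×10⁻⁴ K⁻¹
2.6×10⁻⁴ × 100 × 2 = 0.05200 m
2.3×10⁻⁴ × 240 × 1.3 = 0.07176 m
340–1190 m: 850 × 0.75 × 1.6×10⁻⁴ = 0.10200 m
Layer 4: 1600 × 0.59 × 0.86×10⁻⁴ = 0.081184 m
Δh = 0.05200 + 0.07176 + 0.10200 + 0.081184 = 0.306944 m

Δh = 0.31 m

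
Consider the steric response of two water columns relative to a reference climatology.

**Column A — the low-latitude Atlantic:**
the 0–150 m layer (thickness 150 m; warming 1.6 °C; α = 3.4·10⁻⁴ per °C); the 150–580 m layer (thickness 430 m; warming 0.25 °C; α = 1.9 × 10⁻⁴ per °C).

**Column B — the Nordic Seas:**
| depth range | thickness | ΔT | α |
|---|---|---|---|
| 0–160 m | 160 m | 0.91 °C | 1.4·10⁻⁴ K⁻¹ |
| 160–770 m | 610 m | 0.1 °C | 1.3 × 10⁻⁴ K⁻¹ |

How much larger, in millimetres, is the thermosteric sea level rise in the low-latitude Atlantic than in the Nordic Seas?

74 mm

A Layer 1: 150 × 1.6 × 3.4×10⁻⁴ = 0.08160 m
A 150–580 m: 430 × 0.25 × 1.9×10⁻⁴ = 0.020425 m
A total: 0.102025 m
B 0–160 m: 160 × 0.91 × 1.4×10⁻⁴ = 0.020384 m
B Layer 2: 0.1 × 610 × 1.3×10⁻⁴ = 0.00793 m
B total: 0.028314 m
Difference: 0.102025 − 0.028314 = 0.073711 m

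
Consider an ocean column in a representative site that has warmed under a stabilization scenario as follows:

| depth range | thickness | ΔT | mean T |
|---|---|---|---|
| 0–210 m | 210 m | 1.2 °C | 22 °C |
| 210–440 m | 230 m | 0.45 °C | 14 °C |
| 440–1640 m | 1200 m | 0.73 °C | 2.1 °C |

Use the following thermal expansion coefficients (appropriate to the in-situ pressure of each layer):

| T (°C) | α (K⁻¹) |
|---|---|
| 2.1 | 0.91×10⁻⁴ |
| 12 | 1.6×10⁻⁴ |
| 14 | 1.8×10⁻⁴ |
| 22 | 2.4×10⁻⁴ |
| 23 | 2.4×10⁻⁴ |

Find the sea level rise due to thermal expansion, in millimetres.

Δh ≈ 159 mm

Layer 1 at 22 °C → α = 2.4×10⁻⁴ K⁻¹
Layer 2 at 14 °C → α = 1.8×10⁻⁴ K⁻¹
Layer 3 at 2.1 °C → α = 0.91×10⁻⁴ K⁻¹
1.2 × 210 × 2.4×10⁻⁴ = 0.06048 m
230 × 0.45 × 1.8×10⁻⁴ = 0.01863 m
440–1640 m: 0.73 × 1200 × 0.91×10⁻⁴ = 0.079716 m
Δh = 0.06048 + 0.01863 + 0.079716 = 0.158826 m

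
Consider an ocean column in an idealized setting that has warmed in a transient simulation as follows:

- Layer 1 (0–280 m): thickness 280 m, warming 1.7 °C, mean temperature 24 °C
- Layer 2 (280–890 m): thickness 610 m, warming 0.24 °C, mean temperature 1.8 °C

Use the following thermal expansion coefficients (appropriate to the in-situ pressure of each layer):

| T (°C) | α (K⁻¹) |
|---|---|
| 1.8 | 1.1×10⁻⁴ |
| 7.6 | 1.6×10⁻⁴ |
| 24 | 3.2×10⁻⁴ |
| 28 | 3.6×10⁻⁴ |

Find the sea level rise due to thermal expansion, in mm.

Layer 1 at 24 °C → α = 3.2×10⁻⁴ K⁻¹
Layer 2 at 1.8 °C → α = 1.1×10⁻⁴ K⁻¹
1.7 × 280 × 3.2×10⁻⁴ = 0.15232 m
Layer 2: 610 × 1.1×10⁻⁴ × 0.24 = 0.016104 m
Δh = 0.15232 + 0.016104 = 0.168424 m

Δh ≈ 168 mm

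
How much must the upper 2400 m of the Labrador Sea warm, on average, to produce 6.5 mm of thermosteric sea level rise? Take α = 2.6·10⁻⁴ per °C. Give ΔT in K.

ΔT = Δh/(αH) = 0.0065 / (2.6×10⁻⁴ × 2400) ≈ 0.01042 K

about 0.0104 K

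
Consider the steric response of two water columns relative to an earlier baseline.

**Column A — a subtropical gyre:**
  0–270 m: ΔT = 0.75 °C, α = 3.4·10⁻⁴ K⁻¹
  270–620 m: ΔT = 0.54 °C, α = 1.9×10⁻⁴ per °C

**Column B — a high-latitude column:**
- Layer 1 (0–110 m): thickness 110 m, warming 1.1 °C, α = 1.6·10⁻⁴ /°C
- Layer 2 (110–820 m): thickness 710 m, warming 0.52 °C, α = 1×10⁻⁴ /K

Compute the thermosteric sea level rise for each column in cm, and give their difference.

A: 10.5 cm; B: 5.63 cm; difference 4.85 cm

A Layer 1: 0.75 × 3.4×10⁻⁴ × 270 = 0.06885 m
A 270–620 m: 0.54 × 350 × 1.9×10⁻⁴ = 0.03591 m
A total: 0.10476 m
B Layer 1: 1.1 × 1.6×10⁻⁴ × 110 = 0.01936 m
B Layer 2: 0.52 × 710 × 1×10⁻⁴ = 0.03692 m
B total: 0.05628 m
Difference: 0.10476 − 0.05628 = 0.04848 m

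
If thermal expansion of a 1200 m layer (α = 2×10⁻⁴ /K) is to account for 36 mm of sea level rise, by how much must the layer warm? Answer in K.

ΔT = Δh/(αH) = 0.036 / (2×10⁻⁴ × 1200) = 0.1500 K

0.150 K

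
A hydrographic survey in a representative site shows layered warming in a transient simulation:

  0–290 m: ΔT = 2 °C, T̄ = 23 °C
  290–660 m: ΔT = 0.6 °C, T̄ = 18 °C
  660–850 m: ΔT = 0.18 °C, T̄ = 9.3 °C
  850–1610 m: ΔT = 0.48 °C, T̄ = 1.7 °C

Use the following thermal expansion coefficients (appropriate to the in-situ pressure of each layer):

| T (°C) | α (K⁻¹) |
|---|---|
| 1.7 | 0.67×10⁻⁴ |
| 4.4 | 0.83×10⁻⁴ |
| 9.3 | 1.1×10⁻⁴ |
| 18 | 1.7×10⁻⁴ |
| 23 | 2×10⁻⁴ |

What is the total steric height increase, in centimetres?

Layer 1 at 23 °C → α = 2×10⁻⁴ K⁻¹
Layer 2 at 18 °C → α = 1.7×10⁻⁴ K⁻¹
Layer 3 at 9.3 °C → α = 1.1×10⁻⁴ K⁻¹
Layer 4 at 1.7 °C → α = 0.67×10⁻⁴ K⁻¹
0–290 m: 2×10⁻⁴ × 290 × 2 = 0.11600 m
370 × 1.7×10⁻⁴ × 0.6 = 0.03774 m
1.1×10⁻⁴ × 190 × 0.18 = 0.003762 m
Layer 4: 760 × 0.67×10⁻⁴ × 0.48 = 0.0244416 m
Δh = 0.11600 + 0.03774 + 0.003762 + 0.0244416 = 0.1819436 m

18.2 cm of thermosteric rise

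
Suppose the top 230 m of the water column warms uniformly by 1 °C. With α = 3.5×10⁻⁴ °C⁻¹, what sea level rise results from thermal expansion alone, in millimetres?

Δh = αΔT·H = 3.5×10⁻⁴ × 1 × 230 = 0.08050 m

Δh = 80.5 mm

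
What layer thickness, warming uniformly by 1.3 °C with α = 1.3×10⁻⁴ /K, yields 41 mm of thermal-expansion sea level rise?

H = Δh/(αΔT) = 0.041 / (1.3×10⁻⁴ × 1.3) ≈ 242.6 m

H ≈ 240 m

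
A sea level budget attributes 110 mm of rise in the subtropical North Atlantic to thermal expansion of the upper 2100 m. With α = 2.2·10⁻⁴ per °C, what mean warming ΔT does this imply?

ΔT = Δh/(αH) = 0.11 / (2.2×10⁻⁴ × 2100) ≈ 0.2381 °C

about 0.238 °C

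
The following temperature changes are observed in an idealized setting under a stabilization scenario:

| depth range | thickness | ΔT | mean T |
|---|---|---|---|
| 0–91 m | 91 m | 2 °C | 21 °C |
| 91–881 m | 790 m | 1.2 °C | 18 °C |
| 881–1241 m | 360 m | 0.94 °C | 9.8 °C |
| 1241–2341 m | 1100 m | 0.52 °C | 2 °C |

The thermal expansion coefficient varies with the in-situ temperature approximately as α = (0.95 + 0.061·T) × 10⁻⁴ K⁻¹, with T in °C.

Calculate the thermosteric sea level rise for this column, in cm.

Layer 1: α = (0.95 + 0.061×21)×10⁻⁴ = 2.231×10⁻⁴ K⁻¹
Layer 2: α = (0.95 + 0.061×18)×10⁻⁴ = 2.048×10⁻⁴ K⁻¹
Layer 3: α = (0.95 + 0.061×9.8)×10⁻⁴ = 1.5478×10⁻⁴ K⁻¹
Layer 4: α = (0.95 + 0.061×2)×10⁻⁴ = 1.072×10⁻⁴ K⁻¹
91 × 2.231×10⁻⁴ × 2 = 0.0406042 m
91–881 m: 790 × 2.048×10⁻⁴ × 1.2 = 0.1941504 m
Layer 3: 1.5478×10⁻⁴ × 360 × 0.94 = 0.052377552 m
Layer 4: 1.072×10⁻⁴ × 0.52 × 1100 = 0.0613184 m
Δh = 0.0406042 + 0.1941504 + 0.052377552 + 0.0613184 = 0.348450552 m

35 cm of thermosteric rise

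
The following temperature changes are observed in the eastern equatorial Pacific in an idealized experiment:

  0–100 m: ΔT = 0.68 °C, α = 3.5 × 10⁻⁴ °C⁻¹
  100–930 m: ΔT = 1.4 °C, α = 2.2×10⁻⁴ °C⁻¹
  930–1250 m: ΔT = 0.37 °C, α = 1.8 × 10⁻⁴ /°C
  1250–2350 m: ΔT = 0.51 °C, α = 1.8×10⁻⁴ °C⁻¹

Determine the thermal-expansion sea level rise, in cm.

Δh ≈ 40.2 cm

Layer 1: 0.68 × 100 × 3.5×10⁻⁴ = 0.02380 m
100–930 m: 830 × 2.2×10⁻⁴ × 1.4 = 0.25564 m
930–1250 m: 320 × 0.37 × 1.8×10⁻⁴ = 0.021312 m
Layer 4: 1.8×10⁻⁴ × 1100 × 0.51 = 0.10098 m
Δh = 0.02380 + 0.25564 + 0.021312 + 0.10098 = 0.401732 m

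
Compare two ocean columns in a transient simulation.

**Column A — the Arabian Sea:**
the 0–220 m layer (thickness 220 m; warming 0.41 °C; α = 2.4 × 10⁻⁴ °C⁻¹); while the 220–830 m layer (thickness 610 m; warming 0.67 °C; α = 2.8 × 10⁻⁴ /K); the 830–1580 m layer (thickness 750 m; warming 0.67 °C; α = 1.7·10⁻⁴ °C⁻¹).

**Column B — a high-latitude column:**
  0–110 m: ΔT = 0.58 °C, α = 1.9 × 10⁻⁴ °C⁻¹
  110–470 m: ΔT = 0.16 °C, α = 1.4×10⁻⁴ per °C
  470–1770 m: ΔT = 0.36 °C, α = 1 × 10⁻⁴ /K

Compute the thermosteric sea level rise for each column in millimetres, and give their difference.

Δh_A ≈ 220 mm, Δh_B ≈ 67 mm; difference ≈ 150 mm

A 0–220 m: 2.4×10⁻⁴ × 0.41 × 220 = 0.021648 m
A 220–830 m: 0.67 × 2.8×10⁻⁴ × 610 = 0.114436 m
A 830–1580 m: 1.7×10⁻⁴ × 0.67 × 750 = 0.085425 m
A total: 0.221509 m
B Layer 1: 110 × 1.9×10⁻⁴ × 0.58 = 0.012122 m
B 360 × 1.4×10⁻⁴ × 0.16 = 0.008064 m
B 1300 × 1×10⁻⁴ × 0.36 = 0.04680 m
B total: 0.066986 m
Difference: 0.221509 − 0.066986 = 0.154523 m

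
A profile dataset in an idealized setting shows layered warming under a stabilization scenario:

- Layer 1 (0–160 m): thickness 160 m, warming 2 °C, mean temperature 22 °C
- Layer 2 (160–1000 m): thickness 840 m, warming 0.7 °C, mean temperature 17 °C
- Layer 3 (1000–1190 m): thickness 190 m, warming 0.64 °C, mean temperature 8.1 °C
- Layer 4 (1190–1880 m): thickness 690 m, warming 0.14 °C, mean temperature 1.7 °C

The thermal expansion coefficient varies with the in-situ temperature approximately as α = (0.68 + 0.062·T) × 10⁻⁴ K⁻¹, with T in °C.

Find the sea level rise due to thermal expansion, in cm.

Layer 1: α = (0.68 + 0.062×22)×10⁻⁴ = 2.044×10⁻⁴ K⁻¹
Layer 2: α = (0.68 + 0.062×17)×10⁻⁴ = 1.734×10⁻⁴ K⁻¹
Layer 3: α = (0.68 + 0.062×8.1)×10⁻⁴ = 1.1822×10⁻⁴ K⁻¹
Layer 4: α = (0.68 + 0.062×1.7)×10⁻⁴ = 0.7854×10⁻⁴ K⁻¹
0–160 m: 2.044×10⁻⁴ × 2 × 160 = 0.065408 m
840 × 1.734×10⁻⁴ × 0.7 = 0.1019592 m
1000–1190 m: 190 × 0.64 × 1.1822×10⁻⁴ = 0.014375552 m
1190–1880 m: 690 × 0.14 × 0.7854×10⁻⁴ = 0.007586964 m
Δh = 0.065408 + 0.1019592 + 0.014375552 + 0.007586964 = 0.189329716 m ≈ 18.9 cm

18.9 cm of thermosteric rise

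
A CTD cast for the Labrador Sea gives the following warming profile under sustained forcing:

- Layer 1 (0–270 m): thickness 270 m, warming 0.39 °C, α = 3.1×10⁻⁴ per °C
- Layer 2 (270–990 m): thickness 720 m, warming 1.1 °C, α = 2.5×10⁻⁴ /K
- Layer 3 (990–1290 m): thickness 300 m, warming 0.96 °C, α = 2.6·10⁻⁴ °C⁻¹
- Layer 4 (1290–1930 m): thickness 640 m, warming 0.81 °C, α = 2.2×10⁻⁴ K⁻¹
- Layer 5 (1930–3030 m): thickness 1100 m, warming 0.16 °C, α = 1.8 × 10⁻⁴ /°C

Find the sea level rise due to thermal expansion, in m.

0.451 m

Layer 1: 270 × 3.1×10⁻⁴ × 0.39 = 0.032643 m
Layer 2: 2.5×10⁻⁴ × 720 × 1.1 = 0.19800 m
Layer 3: 2.6×10⁻⁴ × 0.96 × 300 = 0.07488 m
1290–1930 m: 0.81 × 2.2×10⁻⁴ × 640 = 0.114048 m
Layer 5: 0.16 × 1100 × 1.8×10⁻⁴ = 0.03168 m
Δh = 0.032643 + 0.19800 + 0.07488 + 0.114048 + 0.03168 = 0.451251 m ≈ 0.451 m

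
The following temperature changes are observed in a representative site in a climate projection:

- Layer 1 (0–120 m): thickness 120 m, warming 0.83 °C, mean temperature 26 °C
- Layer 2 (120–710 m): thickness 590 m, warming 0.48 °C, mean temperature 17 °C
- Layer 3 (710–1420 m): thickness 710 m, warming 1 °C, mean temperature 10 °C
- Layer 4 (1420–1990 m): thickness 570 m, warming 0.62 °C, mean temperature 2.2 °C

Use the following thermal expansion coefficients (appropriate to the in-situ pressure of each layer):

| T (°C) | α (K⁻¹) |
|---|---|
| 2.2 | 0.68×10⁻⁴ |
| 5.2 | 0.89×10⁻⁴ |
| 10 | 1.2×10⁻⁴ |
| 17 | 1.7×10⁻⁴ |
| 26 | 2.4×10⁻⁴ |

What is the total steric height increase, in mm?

Δh ≈ 181 mm

Layer 1 at 26 °C → α = 2.4×10⁻⁴ K⁻¹
Layer 2 at 17 °C → α = 1.7×10⁻⁴ K⁻¹
Layer 3 at 10 °C → α = 1.2×10⁻⁴ K⁻¹
Layer 4 at 2.2 °C → α = 0.68×10⁻⁴ K⁻¹
Layer 1: 0.83 × 2.4×10⁻⁴ × 120 = 0.023904 m
120–710 m: 590 × 0.48 × 1.7×10⁻⁴ = 0.048144 m
710–1420 m: 1.2×10⁻⁴ × 710 × 1 = 0.08520 m
0.68×10⁻⁴ × 570 × 0.62 = 0.0240312 m
Δh = 0.023904 + 0.048144 + 0.08520 + 0.0240312 = 0.1812792 m ≈ 181 mm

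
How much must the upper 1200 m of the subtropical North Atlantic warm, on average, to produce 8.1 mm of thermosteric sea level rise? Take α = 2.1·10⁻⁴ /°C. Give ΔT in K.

0.0321 K

ΔT = Δh/(αH) = 0.0081 / (2.1×10⁻⁴ × 1200) ≈ 0.03214 K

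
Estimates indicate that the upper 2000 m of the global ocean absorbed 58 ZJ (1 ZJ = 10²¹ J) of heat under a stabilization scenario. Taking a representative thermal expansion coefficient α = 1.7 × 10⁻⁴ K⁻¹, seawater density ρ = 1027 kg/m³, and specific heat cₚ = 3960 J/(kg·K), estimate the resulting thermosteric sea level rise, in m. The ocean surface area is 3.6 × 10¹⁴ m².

Δh ≈ 0.00673 m

Per unit area: Q = 58×10²¹ / (3.6×10¹⁴) ≈ 1.611×10⁸ J/m²
Δh = αQ/(ρcₚ) = 1.7×10⁻⁴ × 1.611×10⁸ / (1027 × 3960) ≈ 0.0067341 m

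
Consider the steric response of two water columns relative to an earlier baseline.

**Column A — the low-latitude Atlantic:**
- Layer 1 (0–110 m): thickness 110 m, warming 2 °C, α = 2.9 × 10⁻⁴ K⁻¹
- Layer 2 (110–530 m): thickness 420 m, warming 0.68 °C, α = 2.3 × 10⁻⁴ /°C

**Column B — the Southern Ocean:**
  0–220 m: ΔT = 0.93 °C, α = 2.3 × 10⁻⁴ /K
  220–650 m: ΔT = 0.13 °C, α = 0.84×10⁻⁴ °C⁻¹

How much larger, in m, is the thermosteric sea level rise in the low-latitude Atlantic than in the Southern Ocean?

A 2.9×10⁻⁴ × 110 × 2 = 0.06380 m
A 420 × 0.68 × 2.3×10⁻⁴ = 0.065688 m
A total: 0.129488 m
B Layer 1: 2.3×10⁻⁴ × 220 × 0.93 = 0.047058 m
B 0.84×10⁻⁴ × 430 × 0.13 = 0.0046956 m
B total: 0.0517536 m
Difference: 0.129488 − 0.0517536 = 0.0777344 m

Δh_A − Δh_B ≈ 0.0777 m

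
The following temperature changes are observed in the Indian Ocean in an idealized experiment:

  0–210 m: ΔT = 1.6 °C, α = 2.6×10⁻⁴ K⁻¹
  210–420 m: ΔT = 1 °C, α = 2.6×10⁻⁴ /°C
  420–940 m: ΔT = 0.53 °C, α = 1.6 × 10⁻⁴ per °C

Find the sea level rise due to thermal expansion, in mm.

210 × 1.6 × 2.6×10⁻⁴ = 0.08736 m
210–420 m: 1 × 210 × 2.6×10⁻⁴ = 0.05460 m
Layer 3: 1.6×10⁻⁴ × 520 × 0.53 = 0.044096 m
Δh = 0.08736 + 0.05460 + 0.044096 = 0.186056 m ≈ 190 mm

Δh = 190 mm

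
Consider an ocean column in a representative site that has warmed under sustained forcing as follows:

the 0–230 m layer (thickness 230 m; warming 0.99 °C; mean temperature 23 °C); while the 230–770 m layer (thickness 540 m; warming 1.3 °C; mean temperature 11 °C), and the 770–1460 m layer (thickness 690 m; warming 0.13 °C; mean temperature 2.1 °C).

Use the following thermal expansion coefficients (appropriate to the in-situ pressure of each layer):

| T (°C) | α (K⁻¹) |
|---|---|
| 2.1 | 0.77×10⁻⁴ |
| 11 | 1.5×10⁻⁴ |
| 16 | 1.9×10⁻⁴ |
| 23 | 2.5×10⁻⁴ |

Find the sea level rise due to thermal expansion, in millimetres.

Layer 1 at 23 °C → α = 2.5×10⁻⁴ K⁻¹
Layer 2 at 11 °C → α = 1.5×10⁻⁴ K⁻¹
Layer 3 at 2.1 °C → α = 0.77×10⁻⁴ K⁻¹
0–230 m: 2.5×10⁻⁴ × 0.99 × 230 = 0.056925 m
230–770 m: 540 × 1.3 × 1.5×10⁻⁴ = 0.10530 m
770–1460 m: 690 × 0.13 × 0.77×10⁻⁴ = 0.0069069 m
Δh = 0.056925 + 0.10530 + 0.0069069 = 0.1691319 m

Δh ≈ 170 mm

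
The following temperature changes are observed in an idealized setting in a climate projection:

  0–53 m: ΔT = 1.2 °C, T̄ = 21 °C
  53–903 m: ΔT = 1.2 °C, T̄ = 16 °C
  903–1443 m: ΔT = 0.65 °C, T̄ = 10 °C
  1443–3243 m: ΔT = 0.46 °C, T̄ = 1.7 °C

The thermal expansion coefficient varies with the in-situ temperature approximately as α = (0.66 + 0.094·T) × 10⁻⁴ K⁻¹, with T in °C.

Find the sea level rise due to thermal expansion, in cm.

about 36 cm

Layer 1: α = (0.66 + 0.094×21)×10⁻⁴ = 2.634×10⁻⁴ K⁻¹
Layer 2: α = (0.66 + 0.094×16)×10⁻⁴ = 2.164×10⁻⁴ K⁻¹
Layer 3: α = (0.66 + 0.094×10)×10⁻⁴ = 1.6×10⁻⁴ K⁻¹
Layer 4: α = (0.66 + 0.094×1.7)×10⁻⁴ = 0.8198×10⁻⁴ K⁻¹
2.634×10⁻⁴ × 53 × 1.2 = 0.01675224 m
53–903 m: 2.164×10⁻⁴ × 850 × 1.2 = 0.220728 m
Layer 3: 540 × 0.65 × 1.6×10⁻⁴ = 0.05616 m
1443–3243 m: 1800 × 0.8198×10⁻⁴ × 0.46 = 0.06787944 m
Δh = 0.01675224 + 0.220728 + 0.05616 + 0.06787944 = 0.36151968 m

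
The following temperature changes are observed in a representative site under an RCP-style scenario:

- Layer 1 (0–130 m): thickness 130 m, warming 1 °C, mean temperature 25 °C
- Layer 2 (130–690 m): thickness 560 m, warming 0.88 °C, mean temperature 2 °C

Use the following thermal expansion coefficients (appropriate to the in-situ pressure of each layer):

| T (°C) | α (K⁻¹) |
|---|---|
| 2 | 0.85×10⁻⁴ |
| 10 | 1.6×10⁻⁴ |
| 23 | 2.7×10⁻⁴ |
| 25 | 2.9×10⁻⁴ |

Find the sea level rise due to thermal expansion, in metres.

about 0.0796 m

Layer 1 at 25 °C → α = 2.9×10⁻⁴ K⁻¹
Layer 2 at 2 °C → α = 0.85×10⁻⁴ K⁻¹
0–130 m: 130 × 2.9×10⁻⁴ × 1 = 0.03770 m
560 × 0.85×10⁻⁴ × 0.88 = 0.041888 m
Δh = 0.03770 + 0.041888 = 0.079588 m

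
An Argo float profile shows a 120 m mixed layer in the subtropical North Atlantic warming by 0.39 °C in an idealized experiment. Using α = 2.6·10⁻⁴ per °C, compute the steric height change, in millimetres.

Δh = αΔT·H = 2.6×10⁻⁴ × 0.39 × 120 = 0.012168 m

12 mm of thermosteric rise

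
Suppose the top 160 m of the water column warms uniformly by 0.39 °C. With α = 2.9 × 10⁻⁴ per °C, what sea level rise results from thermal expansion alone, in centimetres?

Δh = αΔT·H = 2.9×10⁻⁴ × 0.39 × 160 = 0.018096 m

Δh = 1.81 cm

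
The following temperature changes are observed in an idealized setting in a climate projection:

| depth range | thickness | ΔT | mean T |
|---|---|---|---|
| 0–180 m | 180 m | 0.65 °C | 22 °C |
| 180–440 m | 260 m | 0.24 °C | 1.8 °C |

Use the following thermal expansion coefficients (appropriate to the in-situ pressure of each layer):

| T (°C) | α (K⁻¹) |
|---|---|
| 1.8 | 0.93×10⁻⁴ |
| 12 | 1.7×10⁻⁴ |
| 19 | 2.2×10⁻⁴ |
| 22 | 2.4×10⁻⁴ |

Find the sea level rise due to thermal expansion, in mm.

Δh ≈ 33.9 mm

Layer 1 at 22 °C → α = 2.4×10⁻⁴ K⁻¹
Layer 2 at 1.8 °C → α = 0.93×10⁻⁴ K⁻¹
0–180 m: 2.4×10⁻⁴ × 0.65 × 180 = 0.02808 m
Layer 2: 260 × 0.93×10⁻⁴ × 0.24 = 0.0058032 m
Δh = 0.02808 + 0.0058032 = 0.0338832 m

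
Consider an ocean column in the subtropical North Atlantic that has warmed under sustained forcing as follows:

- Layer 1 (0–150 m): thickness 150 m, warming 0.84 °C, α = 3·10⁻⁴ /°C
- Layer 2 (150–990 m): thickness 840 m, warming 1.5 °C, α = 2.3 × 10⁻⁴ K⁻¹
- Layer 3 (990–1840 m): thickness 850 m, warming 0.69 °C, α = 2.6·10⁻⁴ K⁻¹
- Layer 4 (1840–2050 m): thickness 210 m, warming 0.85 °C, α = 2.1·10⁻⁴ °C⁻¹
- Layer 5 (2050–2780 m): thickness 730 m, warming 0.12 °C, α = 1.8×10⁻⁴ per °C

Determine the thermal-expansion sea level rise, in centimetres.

Layer 1: 0.84 × 150 × 3×10⁻⁴ = 0.03780 m
2.3×10⁻⁴ × 840 × 1.5 = 0.28980 m
990–1840 m: 850 × 0.69 × 2.6×10⁻⁴ = 0.15249 m
1840–2050 m: 2.1×10⁻⁴ × 0.85 × 210 = 0.037485 m
0.12 × 730 × 1.8×10⁻⁴ = 0.015768 m
Δh = 0.03780 + 0.28980 + 0.15249 + 0.037485 + 0.015768 = 0.533343 m

Δh ≈ 53 cm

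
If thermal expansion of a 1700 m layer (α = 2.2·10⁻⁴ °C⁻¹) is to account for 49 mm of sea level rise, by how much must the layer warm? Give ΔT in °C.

ΔT ≈ 0.131 °C

ΔT = Δh/(αH) = 0.049 / (2.2×10⁻⁴ × 1700) ≈ 0.1310 °C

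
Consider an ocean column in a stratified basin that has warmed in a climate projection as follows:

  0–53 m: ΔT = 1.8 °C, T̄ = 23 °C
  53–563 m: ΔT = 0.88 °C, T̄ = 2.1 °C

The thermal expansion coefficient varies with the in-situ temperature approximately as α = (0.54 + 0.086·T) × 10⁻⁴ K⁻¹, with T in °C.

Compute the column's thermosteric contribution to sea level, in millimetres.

Layer 1: α = (0.54 + 0.086×23)×10⁻⁴ = 2.518×10⁻⁴ K⁻¹
Layer 2: α = (0.54 + 0.086×2.1)×10⁻⁴ = 0.7206×10⁻⁴ K⁻¹
0–53 m: 53 × 2.518×10⁻⁴ × 1.8 = 0.02402172 m
0.88 × 510 × 0.7206×10⁻⁴ = 0.032340528 m
Δh = 0.02402172 + 0.032340528 = 0.056362248 m

Δh = 56 mm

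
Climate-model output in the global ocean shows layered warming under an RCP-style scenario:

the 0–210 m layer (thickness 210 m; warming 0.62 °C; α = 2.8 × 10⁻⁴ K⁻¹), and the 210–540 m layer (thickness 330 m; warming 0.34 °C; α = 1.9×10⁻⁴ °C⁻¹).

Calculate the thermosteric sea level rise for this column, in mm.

0–210 m: 0.62 × 2.8×10⁻⁴ × 210 = 0.036456 m
0.34 × 1.9×10⁻⁴ × 330 = 0.021318 m
Δh = 0.036456 + 0.021318 = 0.057774 m ≈ 58 mm

Δh ≈ 58 mm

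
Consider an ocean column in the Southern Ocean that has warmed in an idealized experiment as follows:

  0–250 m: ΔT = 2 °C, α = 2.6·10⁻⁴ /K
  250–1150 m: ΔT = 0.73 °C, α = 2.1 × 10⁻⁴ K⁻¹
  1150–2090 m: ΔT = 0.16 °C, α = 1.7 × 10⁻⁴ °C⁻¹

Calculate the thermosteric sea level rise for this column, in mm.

Layer 1: 2 × 2.6×10⁻⁴ × 250 = 0.13000 m
Layer 2: 0.73 × 2.1×10⁻⁴ × 900 = 0.13797 m
Layer 3: 940 × 0.16 × 1.7×10⁻⁴ = 0.025568 m
Δh = 0.13000 + 0.13797 + 0.025568 = 0.293538 m

Δh ≈ 294 mm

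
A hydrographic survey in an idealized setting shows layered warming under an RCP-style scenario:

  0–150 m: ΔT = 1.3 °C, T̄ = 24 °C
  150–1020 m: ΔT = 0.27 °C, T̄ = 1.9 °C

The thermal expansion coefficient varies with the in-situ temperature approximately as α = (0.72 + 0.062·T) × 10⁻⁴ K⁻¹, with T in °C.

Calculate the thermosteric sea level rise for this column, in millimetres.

Layer 1: α = (0.72 + 0.062×24)×10⁻⁴ = 2.208×10⁻⁴ K⁻¹
Layer 2: α = (0.72 + 0.062×1.9)×10⁻⁴ = 0.8378×10⁻⁴ K⁻¹
150 × 2.208×10⁻⁴ × 1.3 = 0.043056 m
Layer 2: 0.27 × 0.8378×10⁻⁴ × 870 = 0.019679922 m
Δh = 0.043056 + 0.019679922 = 0.062735922 m

62.7 mm of thermosteric rise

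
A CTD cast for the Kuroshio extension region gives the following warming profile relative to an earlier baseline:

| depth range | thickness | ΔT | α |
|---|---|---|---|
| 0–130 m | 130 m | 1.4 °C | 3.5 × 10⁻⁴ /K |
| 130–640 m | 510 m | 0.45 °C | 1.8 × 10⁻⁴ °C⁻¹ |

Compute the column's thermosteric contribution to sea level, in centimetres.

0–130 m: 1.4 × 3.5×10⁻⁴ × 130 = 0.06370 m
510 × 0.45 × 1.8×10⁻⁴ = 0.04131 m
Δh = 0.06370 + 0.04131 = 0.10501 m

10.5 cm of thermosteric rise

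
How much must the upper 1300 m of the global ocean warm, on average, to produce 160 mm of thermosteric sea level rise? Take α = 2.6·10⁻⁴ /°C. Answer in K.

0.473 K

ΔT = Δh/(αH) = 0.16 / (2.6×10⁻⁴ × 1300) ≈ 0.4734 K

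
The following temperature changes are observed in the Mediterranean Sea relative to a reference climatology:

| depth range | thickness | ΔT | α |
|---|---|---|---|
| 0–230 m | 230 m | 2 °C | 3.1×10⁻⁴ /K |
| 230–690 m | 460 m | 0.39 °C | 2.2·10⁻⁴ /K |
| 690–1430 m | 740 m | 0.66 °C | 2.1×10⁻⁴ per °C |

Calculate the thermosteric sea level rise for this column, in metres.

2 × 3.1×10⁻⁴ × 230 = 0.14260 m
Layer 2: 0.39 × 460 × 2.2×10⁻⁴ = 0.039468 m
690–1430 m: 740 × 0.66 × 2.1×10⁻⁴ = 0.102564 m
Δh = 0.14260 + 0.039468 + 0.102564 = 0.284632 m

Δh = 0.285 m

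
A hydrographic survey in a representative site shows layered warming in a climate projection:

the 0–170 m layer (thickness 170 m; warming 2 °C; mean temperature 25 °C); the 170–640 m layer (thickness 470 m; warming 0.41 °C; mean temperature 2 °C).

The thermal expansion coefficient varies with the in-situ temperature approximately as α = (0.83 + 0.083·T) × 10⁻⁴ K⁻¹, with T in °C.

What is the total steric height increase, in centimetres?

Δh = 11.8 cm

Layer 1: α = (0.83 + 0.083×25)×10⁻⁴ = 2.905×10⁻⁴ K⁻¹
Layer 2: α = (0.83 + 0.083×2)×10⁻⁴ = 0.996×10⁻⁴ K⁻¹
170 × 2.905×10⁻⁴ × 2 = 0.09877 m
470 × 0.41 × 0.996×10⁻⁴ = 0.01919292 m
Δh = 0.09877 + 0.01919292 = 0.11796292 m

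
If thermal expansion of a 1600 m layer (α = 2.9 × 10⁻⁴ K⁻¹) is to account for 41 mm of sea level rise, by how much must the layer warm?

0.0884 °C

ΔT = Δh/(αH) = 0.041 / (2.9×10⁻⁴ × 1600) ≈ 0.08836 °C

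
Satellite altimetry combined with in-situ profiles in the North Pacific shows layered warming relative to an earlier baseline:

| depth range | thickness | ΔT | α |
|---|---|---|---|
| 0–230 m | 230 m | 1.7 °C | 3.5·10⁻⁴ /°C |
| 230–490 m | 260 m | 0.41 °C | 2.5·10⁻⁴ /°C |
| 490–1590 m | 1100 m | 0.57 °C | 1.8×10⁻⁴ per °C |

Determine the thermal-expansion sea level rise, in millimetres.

Δh ≈ 276 mm

0–230 m: 3.5×10⁻⁴ × 230 × 1.7 = 0.13685 m
Layer 2: 2.5×10⁻⁴ × 260 × 0.41 = 0.02665 m
Layer 3: 1.8×10⁻⁴ × 0.57 × 1100 = 0.11286 m
Δh = 0.13685 + 0.02665 + 0.11286 = 0.27636 m ≈ 276 mm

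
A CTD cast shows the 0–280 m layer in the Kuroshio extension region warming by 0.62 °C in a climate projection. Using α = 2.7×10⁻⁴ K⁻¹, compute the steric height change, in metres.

Δh = αΔT·H = 2.7×10⁻⁴ × 0.62 × 280 = 0.046872 m

0.047 m of thermosteric rise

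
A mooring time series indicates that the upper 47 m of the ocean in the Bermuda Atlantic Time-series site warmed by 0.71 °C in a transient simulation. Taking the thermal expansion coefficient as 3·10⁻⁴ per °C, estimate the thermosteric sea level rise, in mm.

about 10 mm

Δh = αΔT·H = 3×10⁻⁴ × 0.71 × 47 = 0.010011 m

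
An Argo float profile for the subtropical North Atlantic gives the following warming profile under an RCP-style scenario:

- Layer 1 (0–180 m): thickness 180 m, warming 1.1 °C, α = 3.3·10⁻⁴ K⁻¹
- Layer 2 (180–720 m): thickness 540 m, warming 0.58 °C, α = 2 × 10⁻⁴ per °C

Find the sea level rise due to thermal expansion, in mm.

180 × 3.3×10⁻⁴ × 1.1 = 0.06534 m
180–720 m: 2×10⁻⁴ × 0.58 × 540 = 0.06264 m
Δh = 0.06534 + 0.06264 = 0.12798 m

about 128 mm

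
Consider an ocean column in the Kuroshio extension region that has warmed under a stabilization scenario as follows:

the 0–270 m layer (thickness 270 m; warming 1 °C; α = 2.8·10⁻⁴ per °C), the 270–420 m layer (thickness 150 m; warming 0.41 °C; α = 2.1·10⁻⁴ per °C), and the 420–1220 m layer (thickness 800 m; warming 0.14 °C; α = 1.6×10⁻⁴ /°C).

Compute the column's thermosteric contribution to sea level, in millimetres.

about 106 mm

Layer 1: 270 × 1 × 2.8×10⁻⁴ = 0.07560 m
270–420 m: 0.41 × 150 × 2.1×10⁻⁴ = 0.012915 m
420–1220 m: 1.6×10⁻⁴ × 800 × 0.14 = 0.01792 m
Δh = 0.07560 + 0.012915 + 0.01792 = 0.106435 m ≈ 106 mm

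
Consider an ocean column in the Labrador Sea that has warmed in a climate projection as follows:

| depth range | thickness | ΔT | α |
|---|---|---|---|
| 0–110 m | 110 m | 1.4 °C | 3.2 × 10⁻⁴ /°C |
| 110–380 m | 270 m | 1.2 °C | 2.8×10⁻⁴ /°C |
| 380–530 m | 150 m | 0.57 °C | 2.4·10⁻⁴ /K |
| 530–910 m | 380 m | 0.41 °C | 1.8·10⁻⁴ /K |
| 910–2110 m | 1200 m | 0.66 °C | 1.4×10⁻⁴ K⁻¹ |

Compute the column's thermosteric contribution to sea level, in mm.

0–110 m: 110 × 3.2×10⁻⁴ × 1.4 = 0.04928 m
Layer 2: 2.8×10⁻⁴ × 1.2 × 270 = 0.09072 m
2.4×10⁻⁴ × 150 × 0.57 = 0.02052 m
530–910 m: 380 × 0.41 × 1.8×10⁻⁴ = 0.028044 m
1200 × 0.66 × 1.4×10⁻⁴ = 0.11088 m
Δh = 0.04928 + 0.09072 + 0.02052 + 0.028044 + 0.11088 = 0.299444 m

Δh = 299 mm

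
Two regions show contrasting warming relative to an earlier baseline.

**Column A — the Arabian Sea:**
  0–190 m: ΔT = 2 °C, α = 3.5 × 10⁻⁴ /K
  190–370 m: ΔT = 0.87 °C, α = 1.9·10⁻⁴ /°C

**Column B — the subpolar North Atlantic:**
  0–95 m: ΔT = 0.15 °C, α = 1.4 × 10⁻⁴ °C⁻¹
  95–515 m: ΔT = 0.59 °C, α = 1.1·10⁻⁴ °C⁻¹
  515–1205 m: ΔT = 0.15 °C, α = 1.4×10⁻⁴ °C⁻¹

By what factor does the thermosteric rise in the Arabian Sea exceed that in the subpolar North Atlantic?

A 0–190 m: 190 × 3.5×10⁻⁴ × 2 = 0.13300 m
A 190–370 m: 0.87 × 1.9×10⁻⁴ × 180 = 0.029754 m
A total: 0.162754 m
B 0–95 m: 95 × 0.15 × 1.4×10⁻⁴ = 0.001995 m
B Layer 2: 420 × 0.59 × 1.1×10⁻⁴ = 0.027258 m
B 0.15 × 1.4×10⁻⁴ × 690 = 0.01449 m
B total: 0.043743 m
Ratio: 0.162754 / 0.043743 ≈ 3.721

a factor of 3.7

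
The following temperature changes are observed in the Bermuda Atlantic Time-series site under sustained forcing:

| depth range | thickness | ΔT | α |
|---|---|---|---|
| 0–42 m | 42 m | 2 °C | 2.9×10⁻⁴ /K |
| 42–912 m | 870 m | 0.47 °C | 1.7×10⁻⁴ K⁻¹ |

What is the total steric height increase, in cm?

9.4 cm of thermosteric rise

Layer 1: 2 × 42 × 2.9×10⁻⁴ = 0.02436 m
0.47 × 870 × 1.7×10⁻⁴ = 0.069513 m
Δh = 0.02436 + 0.069513 = 0.093873 m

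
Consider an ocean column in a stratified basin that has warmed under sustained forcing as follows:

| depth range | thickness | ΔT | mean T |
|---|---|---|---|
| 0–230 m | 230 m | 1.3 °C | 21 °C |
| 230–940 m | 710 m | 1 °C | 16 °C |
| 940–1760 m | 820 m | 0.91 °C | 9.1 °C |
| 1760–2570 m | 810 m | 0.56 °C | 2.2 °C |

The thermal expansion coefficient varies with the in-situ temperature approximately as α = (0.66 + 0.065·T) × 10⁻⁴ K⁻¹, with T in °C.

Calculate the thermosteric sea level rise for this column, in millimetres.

about 311 mm

Layer 1: α = (0.66 + 0.065×21)×10⁻⁴ = 2.025×10⁻⁴ K⁻¹
Layer 2: α = (0.66 + 0.065×16)×10⁻⁴ = 1.7×10⁻⁴ K⁻¹
Layer 3: α = (0.66 + 0.065×9.1)×10⁻⁴ = 1.2515×10⁻⁴ K⁻¹
Layer 4: α = (0.66 + 0.065×2.2)×10⁻⁴ = 0.803×10⁻⁴ K⁻¹
Layer 1: 2.025×10⁻⁴ × 1.3 × 230 = 0.0605475 m
Layer 2: 1.7×10⁻⁴ × 710 × 1 = 0.12070 m
1.2515×10⁻⁴ × 0.91 × 820 = 0.09338693 m
0.803×10⁻⁴ × 810 × 0.56 = 0.03642408 m
Δh = 0.0605475 + 0.12070 + 0.09338693 + 0.03642408 = 0.31105851 m ≈ 311 mm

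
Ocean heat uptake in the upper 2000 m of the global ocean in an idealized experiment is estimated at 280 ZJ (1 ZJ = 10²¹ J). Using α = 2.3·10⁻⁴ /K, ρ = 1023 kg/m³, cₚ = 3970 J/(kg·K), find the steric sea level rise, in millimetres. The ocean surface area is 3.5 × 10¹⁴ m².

Per unit area: Q = 280×10²¹ / (3.5×10¹⁴) = 8×10⁸ J/m²
Δh = αQ/(ρcₚ) = 2.3×10⁻⁴ × 8×10⁸ / (1023 × 3970) ≈ 0.045306 m

about 45.3 mm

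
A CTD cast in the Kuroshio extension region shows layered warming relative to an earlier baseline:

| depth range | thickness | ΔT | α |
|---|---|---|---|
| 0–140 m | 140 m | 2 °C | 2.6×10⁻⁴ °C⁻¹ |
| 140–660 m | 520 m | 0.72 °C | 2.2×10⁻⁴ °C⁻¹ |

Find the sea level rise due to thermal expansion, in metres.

Layer 1: 2 × 2.6×10⁻⁴ × 140 = 0.07280 m
Layer 2: 2.2×10⁻⁴ × 520 × 0.72 = 0.082368 m
Δh = 0.07280 + 0.082368 = 0.155168 m

Δh ≈ 0.16 m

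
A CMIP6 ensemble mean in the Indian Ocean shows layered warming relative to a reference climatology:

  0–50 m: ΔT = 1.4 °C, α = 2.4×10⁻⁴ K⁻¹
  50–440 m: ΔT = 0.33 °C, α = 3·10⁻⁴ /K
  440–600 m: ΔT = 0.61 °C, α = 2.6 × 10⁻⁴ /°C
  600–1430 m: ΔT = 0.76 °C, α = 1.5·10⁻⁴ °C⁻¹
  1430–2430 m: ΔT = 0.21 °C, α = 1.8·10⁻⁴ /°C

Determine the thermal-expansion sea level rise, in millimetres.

about 210 mm

1.4 × 2.4×10⁻⁴ × 50 = 0.01680 m
0.33 × 3×10⁻⁴ × 390 = 0.03861 m
0.61 × 2.6×10⁻⁴ × 160 = 0.025376 m
0.76 × 1.5×10⁻⁴ × 830 = 0.09462 m
Layer 5: 0.21 × 1.8×10⁻⁴ × 1000 = 0.03780 m
Δh = 0.01680 + 0.03861 + 0.025376 + 0.09462 + 0.03780 = 0.213206 m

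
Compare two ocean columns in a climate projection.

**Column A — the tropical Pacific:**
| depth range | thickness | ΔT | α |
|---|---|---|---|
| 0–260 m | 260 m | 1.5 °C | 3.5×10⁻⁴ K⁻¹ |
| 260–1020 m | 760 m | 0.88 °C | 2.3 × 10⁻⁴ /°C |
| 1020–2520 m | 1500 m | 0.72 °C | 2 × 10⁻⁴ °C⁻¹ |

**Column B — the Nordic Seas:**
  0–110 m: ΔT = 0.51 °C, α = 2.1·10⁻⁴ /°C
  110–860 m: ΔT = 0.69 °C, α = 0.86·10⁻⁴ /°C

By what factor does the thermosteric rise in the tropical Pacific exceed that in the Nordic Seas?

A Layer 1: 1.5 × 260 × 3.5×10⁻⁴ = 0.13650 m
A 0.88 × 2.3×10⁻⁴ × 760 = 0.153824 m
A 1020–2520 m: 0.72 × 2×10⁻⁴ × 1500 = 0.21600 m
A total: 0.506324 m
B 0.51 × 2.1×10⁻⁴ × 110 = 0.011781 m
B Layer 2: 0.86×10⁻⁴ × 750 × 0.69 = 0.044505 m
B total: 0.056286 m
Ratio: 0.506324 / 0.056286 ≈ 8.996

a factor of 9.0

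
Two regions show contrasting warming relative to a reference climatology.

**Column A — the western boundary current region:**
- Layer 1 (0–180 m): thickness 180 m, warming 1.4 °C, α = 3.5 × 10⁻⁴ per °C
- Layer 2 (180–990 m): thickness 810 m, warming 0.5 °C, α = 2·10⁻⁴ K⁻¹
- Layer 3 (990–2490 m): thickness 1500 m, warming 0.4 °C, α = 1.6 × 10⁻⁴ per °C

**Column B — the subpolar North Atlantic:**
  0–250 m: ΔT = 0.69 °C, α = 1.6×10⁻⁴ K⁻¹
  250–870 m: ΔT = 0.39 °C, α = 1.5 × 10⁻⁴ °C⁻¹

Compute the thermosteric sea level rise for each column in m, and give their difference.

A 1.4 × 180 × 3.5×10⁻⁴ = 0.08820 m
A Layer 2: 2×10⁻⁴ × 810 × 0.5 = 0.08100 m
A 0.4 × 1500 × 1.6×10⁻⁴ = 0.09600 m
A total: 0.26520 m
B Layer 1: 0.69 × 250 × 1.6×10⁻⁴ = 0.02760 m
B Layer 2: 620 × 0.39 × 1.5×10⁻⁴ = 0.03627 m
B total: 0.06387 m
Difference: 0.26520 − 0.06387 = 0.20133 m

Δh_A ≈ 0.27 m, Δh_B ≈ 0.064 m; difference ≈ 0.20 m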